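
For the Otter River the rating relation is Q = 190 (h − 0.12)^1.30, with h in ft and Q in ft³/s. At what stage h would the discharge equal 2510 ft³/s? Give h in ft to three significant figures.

7.40 ft

h − h₀ = (Q/C)^(1/b) = (2510/190)^(1/1.30) = 7.282 ft
h = 0.12 + 7.282 = 7.402 ft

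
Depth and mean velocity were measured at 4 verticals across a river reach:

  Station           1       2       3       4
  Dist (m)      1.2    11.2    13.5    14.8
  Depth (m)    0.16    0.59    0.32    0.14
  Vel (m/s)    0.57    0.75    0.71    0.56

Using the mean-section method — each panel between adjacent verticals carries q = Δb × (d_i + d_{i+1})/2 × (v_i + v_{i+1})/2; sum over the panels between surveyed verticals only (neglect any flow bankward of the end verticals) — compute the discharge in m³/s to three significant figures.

3.43 m³/s

Panel 1-2: Δb = 10 m, d̄ = (0.16+0.59)/2 = 0.375, v̄ = (0.57+0.75)/2 = 0.66 → q = 10×0.375×0.66 = 2.475 m³/s
Panel 2-3: Δb = 2.3 m, d̄ = (0.59+0.32)/2 = 0.455, v̄ = (0.75+0.71)/2 = 0.73 → q = 2.3×0.455×0.73 = 0.7639 m³/s
Panel 3-4: Δb = 1.3 m, d̄ = (0.32+0.14)/2 = 0.23, v̄ = (0.71+0.56)/2 = 0.635 → q = 1.3×0.23×0.635 = 0.1899 m³/s
Q = Σ q = 3.429 m³/s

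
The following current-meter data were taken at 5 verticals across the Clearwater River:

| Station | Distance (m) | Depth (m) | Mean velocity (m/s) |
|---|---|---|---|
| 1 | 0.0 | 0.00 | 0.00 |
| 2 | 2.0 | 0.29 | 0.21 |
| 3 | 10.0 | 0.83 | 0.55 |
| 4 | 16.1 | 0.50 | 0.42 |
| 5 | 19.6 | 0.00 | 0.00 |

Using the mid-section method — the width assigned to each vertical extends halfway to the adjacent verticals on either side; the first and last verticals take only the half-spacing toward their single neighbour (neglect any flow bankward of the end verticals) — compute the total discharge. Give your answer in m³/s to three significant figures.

w_2 = (10.0 − 0.0)/2 = 5 m; q_2 = 0.21 × 0.29 × 5 = 0.3045 m³/s
w_3 = (16.1 − 2.0)/2 = 7.05 m; q_3 = 0.55 × 0.83 × 7.05 = 3.218 m³/s
w_4 = (19.6 − 10.0)/2 = 4.8 m; q_4 = 0.42 × 0.50 × 4.8 = 1.008 m³/s
Stations 1, 5 contribute zero (depth or velocity is 0).
Q = Σ qᵢ = 4.531 m³/s

4.53 m³/s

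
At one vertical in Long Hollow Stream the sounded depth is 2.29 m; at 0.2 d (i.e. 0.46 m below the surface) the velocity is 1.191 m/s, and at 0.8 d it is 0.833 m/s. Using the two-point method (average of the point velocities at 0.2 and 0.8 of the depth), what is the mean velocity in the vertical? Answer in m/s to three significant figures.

1.01 m/s

v̄ = (1.191 + 0.833) / 2 = 1.012 m/s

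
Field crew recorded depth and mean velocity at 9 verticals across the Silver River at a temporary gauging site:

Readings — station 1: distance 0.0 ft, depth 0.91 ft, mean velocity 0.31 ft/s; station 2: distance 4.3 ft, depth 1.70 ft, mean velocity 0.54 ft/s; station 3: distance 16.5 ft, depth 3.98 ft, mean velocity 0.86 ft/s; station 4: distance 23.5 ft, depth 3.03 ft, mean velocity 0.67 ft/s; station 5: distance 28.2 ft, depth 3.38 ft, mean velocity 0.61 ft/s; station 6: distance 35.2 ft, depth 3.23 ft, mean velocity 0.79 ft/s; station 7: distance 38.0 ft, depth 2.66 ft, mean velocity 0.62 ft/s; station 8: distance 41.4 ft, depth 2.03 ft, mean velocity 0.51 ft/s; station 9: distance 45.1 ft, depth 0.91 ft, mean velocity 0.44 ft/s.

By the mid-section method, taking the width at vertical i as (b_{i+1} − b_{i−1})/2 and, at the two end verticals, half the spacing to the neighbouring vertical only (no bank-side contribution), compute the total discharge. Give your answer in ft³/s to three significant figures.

w_1 = (4.3 − 0.0)/2 = 2.15 ft; q_1 = 0.31 × 0.91 × 2.15 = 0.6065 ft³/s
w_2 = (16.5 − 0.0)/2 = 8.25 ft; q_2 = 0.54 × 1.70 × 8.25 = 7.574 ft³/s
w_3 = (23.5 − 4.3)/2 = 9.6 ft; q_3 = 0.86 × 3.98 × 9.6 = 32.86 ft³/s
w_4 = (28.2 − 16.5)/2 = 5.85 ft; q_4 = 0.67 × 3.03 × 5.85 = 11.88 ft³/s
w_5 = (35.2 − 23.5)/2 = 5.85 ft; q_5 = 0.61 × 3.38 × 5.85 = 12.06 ft³/s
w_6 = (38.0 − 28.2)/2 = 4.9 ft; q_6 = 0.79 × 3.23 × 4.9 = 12.50 ft³/s
w_7 = (41.4 − 35.2)/2 = 3.1 ft; q_7 = 0.62 × 2.66 × 3.1 = 5.113 ft³/s
w_8 = (45.1 − 38.0)/2 = 3.55 ft; q_8 = 0.51 × 2.03 × 3.55 = 3.675 ft³/s
w_9 = (45.1 − 41.4)/2 = 1.85 ft; q_9 = 0.44 × 0.91 × 1.85 = 0.7407 ft³/s
Q = Σ qᵢ = 87.01 ft³/s

87.0 ft³/s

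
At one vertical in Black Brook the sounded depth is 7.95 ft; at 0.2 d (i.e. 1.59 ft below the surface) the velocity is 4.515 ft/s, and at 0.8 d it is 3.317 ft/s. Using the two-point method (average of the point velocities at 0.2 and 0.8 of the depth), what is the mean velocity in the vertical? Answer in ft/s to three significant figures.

v̄ = (4.515 + 3.317) / 2 = 3.916 ft/s

3.92 ft/s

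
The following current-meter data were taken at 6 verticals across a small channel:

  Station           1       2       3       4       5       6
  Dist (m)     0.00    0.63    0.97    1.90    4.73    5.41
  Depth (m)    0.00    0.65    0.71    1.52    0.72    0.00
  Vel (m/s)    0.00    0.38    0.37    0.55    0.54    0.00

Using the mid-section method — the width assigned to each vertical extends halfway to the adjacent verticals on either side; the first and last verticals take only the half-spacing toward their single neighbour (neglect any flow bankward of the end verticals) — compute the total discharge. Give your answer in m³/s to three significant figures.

2.54 m³/s

w_2 = (0.97 − 0.00)/2 = 0.485 m; q_2 = 0.38 × 0.65 × 0.485 = 0.1198 m³/s
w_3 = (1.90 − 0.63)/2 = 0.635 m; q_3 = 0.37 × 0.71 × 0.635 = 0.1668 m³/s
w_4 = (4.73 − 0.97)/2 = 1.88 m; q_4 = 0.55 × 1.52 × 1.88 = 1.572 m³/s
w_5 = (5.41 − 1.90)/2 = 1.755 m; q_5 = 0.54 × 0.72 × 1.755 = 0.6823 m³/s
Stations 1, 6 contribute zero (depth or velocity is 0).
Q = Σ qᵢ = 2.541 m³/s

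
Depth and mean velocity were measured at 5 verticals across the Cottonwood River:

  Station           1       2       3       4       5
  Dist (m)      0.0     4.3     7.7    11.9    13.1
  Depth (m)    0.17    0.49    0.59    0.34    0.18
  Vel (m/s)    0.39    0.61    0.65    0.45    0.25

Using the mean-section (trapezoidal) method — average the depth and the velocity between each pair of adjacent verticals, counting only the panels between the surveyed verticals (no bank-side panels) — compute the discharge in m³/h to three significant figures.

Panel 1-2: Δb = 4.3 m, d̄ = (0.17+0.49)/2 = 0.33, v̄ = (0.39+0.61)/2 = 0.5 → q = 4.3×0.33×0.5 = 0.7095 m³/s
Panel 2-3: Δb = 3.4 m, d̄ = (0.49+0.59)/2 = 0.54, v̄ = (0.61+0.65)/2 = 0.63 → q = 3.4×0.54×0.63 = 1.157 m³/s
Panel 3-4: Δb = 4.2 m, d̄ = (0.59+0.34)/2 = 0.465, v̄ = (0.65+0.45)/2 = 0.55 → q = 4.2×0.465×0.55 = 1.074 m³/s
Panel 4-5: Δb = 1.2 m, d̄ = (0.34+0.18)/2 = 0.26, v̄ = (0.45+0.25)/2 = 0.35 → q = 1.2×0.26×0.35 = 0.1092 m³/s
Q = Σ q = 3.050 m³/s
= 3.050 × 3600 = 10980 m³/h

11000 m³/h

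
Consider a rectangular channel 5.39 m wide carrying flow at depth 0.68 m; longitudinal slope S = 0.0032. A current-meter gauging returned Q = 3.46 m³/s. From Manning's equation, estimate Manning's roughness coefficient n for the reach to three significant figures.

A = b·y = 5.39 × 0.68 = 3.665 m²
P = b + 2y = 5.39 + 2×0.68 = 6.750 m
R = A/P = 3.665/6.750 = 0.5430 m
n = (1/Q)·A·R^(2/3)·S^(1/2) = (1/3.46) × 3.665 × 0.6656 × 0.05657 = 0.03988

0.0399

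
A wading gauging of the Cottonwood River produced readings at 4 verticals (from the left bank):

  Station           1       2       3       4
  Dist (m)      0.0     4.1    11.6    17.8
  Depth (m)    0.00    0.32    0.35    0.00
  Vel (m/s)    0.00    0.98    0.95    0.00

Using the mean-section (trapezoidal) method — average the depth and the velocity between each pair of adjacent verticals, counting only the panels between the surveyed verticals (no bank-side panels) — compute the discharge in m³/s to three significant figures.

Panel 1-2: Δb = 4.1 m, d̄ = (0.00+0.32)/2 = 0.16, v̄ = (0.00+0.98)/2 = 0.49 → q = 4.1×0.16×0.49 = 0.3214 m³/s
Panel 2-3: Δb = 7.5 m, d̄ = (0.32+0.35)/2 = 0.335, v̄ = (0.98+0.95)/2 = 0.965 → q = 7.5×0.335×0.965 = 2.425 m³/s
Panel 3-4: Δb = 6.2 m, d̄ = (0.35+0.00)/2 = 0.175, v̄ = (0.95+0.00)/2 = 0.475 → q = 6.2×0.175×0.475 = 0.5154 m³/s
Q = Σ q = 3.261 m³/s

3.26 m³/s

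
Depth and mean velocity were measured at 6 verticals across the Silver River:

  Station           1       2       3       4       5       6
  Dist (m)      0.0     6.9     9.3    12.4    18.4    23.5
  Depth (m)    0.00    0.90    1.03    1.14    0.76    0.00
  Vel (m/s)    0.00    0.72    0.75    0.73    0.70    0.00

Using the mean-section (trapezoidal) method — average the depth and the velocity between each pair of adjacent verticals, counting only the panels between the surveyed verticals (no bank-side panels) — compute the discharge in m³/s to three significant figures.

Panel 1-2: Δb = 6.9 m, d̄ = (0.00+0.90)/2 = 0.45, v̄ = (0.00+0.72)/2 = 0.36 → q = 6.9×0.45×0.36 = 1.118 m³/s
Panel 2-3: Δb = 2.4 m, d̄ = (0.90+1.03)/2 = 0.965, v̄ = (0.72+0.75)/2 = 0.735 → q = 2.4×0.965×0.735 = 1.702 m³/s
Panel 3-4: Δb = 3.1 m, d̄ = (1.03+1.14)/2 = 1.085, v̄ = (0.75+0.73)/2 = 0.74 → q = 3.1×1.085×0.74 = 2.489 m³/s
Panel 4-5: Δb = 6 m, d̄ = (1.14+0.76)/2 = 0.95, v̄ = (0.73+0.70)/2 = 0.715 → q = 6×0.95×0.715 = 4.076 m³/s
Panel 5-6: Δb = 5.1 m, d̄ = (0.76+0.00)/2 = 0.38, v̄ = (0.70+0.00)/2 = 0.35 → q = 5.1×0.38×0.35 = 0.6783 m³/s
Q = Σ q = 10.06 m³/s

10.1 m³/s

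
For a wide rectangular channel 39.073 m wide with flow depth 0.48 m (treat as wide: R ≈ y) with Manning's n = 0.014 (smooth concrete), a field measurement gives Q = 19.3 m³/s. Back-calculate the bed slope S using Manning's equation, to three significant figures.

0.000552

A = b·y = 39.073 × 0.48 = 18.76 m²
Wide channel: R ≈ y = 0.48 m
S = (Q·n / (1·A·R^(2/3)))² = (19.3×0.014 / (1×18.76×0.6130))² = 0.0005523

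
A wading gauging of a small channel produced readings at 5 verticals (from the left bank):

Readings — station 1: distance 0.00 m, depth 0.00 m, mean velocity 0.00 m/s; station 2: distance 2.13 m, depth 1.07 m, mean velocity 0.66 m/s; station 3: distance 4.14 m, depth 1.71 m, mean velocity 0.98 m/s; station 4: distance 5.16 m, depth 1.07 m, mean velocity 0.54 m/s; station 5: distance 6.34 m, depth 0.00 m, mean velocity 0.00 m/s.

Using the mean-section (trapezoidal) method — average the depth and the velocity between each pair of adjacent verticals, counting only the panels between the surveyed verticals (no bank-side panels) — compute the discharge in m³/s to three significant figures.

3.92 m³/s

Panel 1-2: Δb = 2.13 m, d̄ = (0.00+1.07)/2 = 0.535, v̄ = (0.00+0.66)/2 = 0.33 → q = 2.13×0.535×0.33 = 0.3761 m³/s
Panel 2-3: Δb = 2.01 m, d̄ = (1.07+1.71)/2 = 1.39, v̄ = (0.66+0.98)/2 = 0.82 → q = 2.01×1.39×0.82 = 2.291 m³/s
Panel 3-4: Δb = 1.02 m, d̄ = (1.71+1.07)/2 = 1.39, v̄ = (0.98+0.54)/2 = 0.76 → q = 1.02×1.39×0.76 = 1.078 m³/s
Panel 4-5: Δb = 1.18 m, d̄ = (1.07+0.00)/2 = 0.535, v̄ = (0.54+0.00)/2 = 0.27 → q = 1.18×0.535×0.27 = 0.1705 m³/s
Q = Σ q = 3.915 m³/s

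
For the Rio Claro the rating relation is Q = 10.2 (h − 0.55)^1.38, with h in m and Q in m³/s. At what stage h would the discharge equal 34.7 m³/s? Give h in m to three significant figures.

h − h₀ = (Q/C)^(1/b) = (34.7/10.2)^(1/1.38) = 2.428 m
h = 0.55 + 2.428 = 2.978 m

2.98 m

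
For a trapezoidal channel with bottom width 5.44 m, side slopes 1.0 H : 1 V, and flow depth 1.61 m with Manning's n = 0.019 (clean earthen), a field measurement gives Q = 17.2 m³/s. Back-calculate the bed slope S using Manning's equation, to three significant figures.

0.000700

A = (b + z·y)·y = (5.44 + 1.0×1.61)×1.61 = 11.35 m²
P = b + 2y√(1+z²) = 5.44 + 2×1.61×√(1+1.0²) = 9.994 m
R = A/P = 11.35/9.994 = 1.136 m
S = (Q·n / (1·A·R^(2/3)))² = (17.2×0.019 / (1×11.35×1.089))² = 0.0006996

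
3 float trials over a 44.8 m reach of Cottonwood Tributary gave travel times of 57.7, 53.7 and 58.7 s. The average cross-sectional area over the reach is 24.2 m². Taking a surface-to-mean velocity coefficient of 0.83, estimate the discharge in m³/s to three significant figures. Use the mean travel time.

15.9 m³/s

t̄ = (57.7 + 53.7 + 58.7) / 3 = 56.7 s
v_surface = L / t̄ = 44.8 / 56.7 = 0.7901 m/s
v_mean = 0.83 × 0.7901 = 0.6558 m/s
Q = A × v_mean = 24.2 × 0.6558 = 15.87 m³/s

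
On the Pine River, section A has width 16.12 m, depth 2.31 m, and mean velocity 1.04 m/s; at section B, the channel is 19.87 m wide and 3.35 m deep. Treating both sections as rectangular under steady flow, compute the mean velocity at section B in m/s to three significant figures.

0.582 m/s

Q = A₁V₁ = (16.12×2.31) × 1.04 = 38.73 m³/s
A₂ = 19.87 × 3.35 = 66.56 m²
V₂ = Q/A₂ = 38.73/66.56 = 0.5818 m/s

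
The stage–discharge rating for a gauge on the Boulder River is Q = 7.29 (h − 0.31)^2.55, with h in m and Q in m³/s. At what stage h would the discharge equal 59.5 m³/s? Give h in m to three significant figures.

h − h₀ = (Q/C)^(1/b) = (59.5/7.29)^(1/2.55) = 2.278 m
h = 0.31 + 2.278 = 2.588 m

2.59 m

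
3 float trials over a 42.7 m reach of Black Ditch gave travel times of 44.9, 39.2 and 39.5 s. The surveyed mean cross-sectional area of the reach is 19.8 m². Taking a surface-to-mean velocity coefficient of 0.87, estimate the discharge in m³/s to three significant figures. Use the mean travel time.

t̄ = (44.9 + 39.2 + 39.5) / 3 = 41.2 s
v_surface = L / t̄ = 42.7 / 41.2 = 1.036 m/s
v_mean = 0.87 × 1.036 = 0.9017 m/s
Q = A × v_mean = 19.8 × 0.9017 = 17.85 m³/s

17.9 m³/s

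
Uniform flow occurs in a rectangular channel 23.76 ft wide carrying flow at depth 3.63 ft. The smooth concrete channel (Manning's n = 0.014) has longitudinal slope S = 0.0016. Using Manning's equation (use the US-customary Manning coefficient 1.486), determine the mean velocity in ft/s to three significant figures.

8.40 ft/s

A = b·y = 23.76 × 3.63 = 86.25 ft²
P = b + 2y = 23.76 + 2×3.63 = 31.02 ft
R = A/P = 86.25/31.02 = 2.780 ft
Q = (1.486/n)·A·R^(2/3)·S^(1/2) = (1.486/0.014) × 86.25 × 2.780^(2/3) × 0.0016^(1/2) = 724.1 ft³/s
V = Q/A = 724.1/86.25 = 8.395 ft/s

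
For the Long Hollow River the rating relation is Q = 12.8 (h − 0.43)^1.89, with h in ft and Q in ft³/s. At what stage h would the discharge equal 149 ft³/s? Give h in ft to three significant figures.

h − h₀ = (Q/C)^(1/b) = (149/12.8)^(1/1.89) = 3.664 ft
h = 0.43 + 3.664 = 4.094 ft

4.09 ft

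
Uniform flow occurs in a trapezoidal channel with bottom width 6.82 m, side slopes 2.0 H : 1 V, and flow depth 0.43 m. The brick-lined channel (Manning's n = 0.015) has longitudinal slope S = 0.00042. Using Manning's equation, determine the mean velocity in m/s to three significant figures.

A = (b + z·y)·y = (6.82 + 2.0×0.43)×0.43 = 3.302 m²
P = b + 2y√(1+z²) = 6.82 + 2×0.43×√(1+2.0²) = 8.743 m
R = A/P = 3.302/8.743 = 0.3777 m
Q = (1/n)·A·R^(2/3)·S^(1/2) = (1/0.015) × 3.302 × 0.3777^(2/3) × 0.00042^(1/2) = 2.358 m³/s
V = Q/A = 2.358/3.302 = 0.7139 m/s

0.714 m/s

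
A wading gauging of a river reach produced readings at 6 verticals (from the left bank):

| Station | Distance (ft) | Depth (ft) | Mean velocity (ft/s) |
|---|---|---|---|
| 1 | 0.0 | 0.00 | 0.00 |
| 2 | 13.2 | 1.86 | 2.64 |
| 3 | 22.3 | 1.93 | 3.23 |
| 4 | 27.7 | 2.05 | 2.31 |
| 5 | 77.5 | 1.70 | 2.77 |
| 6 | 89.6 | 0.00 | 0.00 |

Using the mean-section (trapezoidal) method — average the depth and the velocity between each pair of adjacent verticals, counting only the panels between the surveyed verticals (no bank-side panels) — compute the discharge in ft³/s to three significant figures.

348 ft³/s

Panel 1-2: Δb = 13.2 ft, d̄ = (0.00+1.86)/2 = 0.93, v̄ = (0.00+2.64)/2 = 1.32 → q = 13.2×0.93×1.32 = 16.20 ft³/s
Panel 2-3: Δb = 9.1 ft, d̄ = (1.86+1.93)/2 = 1.895, v̄ = (2.64+3.23)/2 = 2.935 → q = 9.1×1.895×2.935 = 50.61 ft³/s
Panel 3-4: Δb = 5.4 ft, d̄ = (1.93+2.05)/2 = 1.99, v̄ = (3.23+2.31)/2 = 2.77 → q = 5.4×1.99×2.77 = 29.77 ft³/s
Panel 4-5: Δb = 49.8 ft, d̄ = (2.05+1.70)/2 = 1.875, v̄ = (2.31+2.77)/2 = 2.54 → q = 49.8×1.875×2.54 = 237.2 ft³/s
Panel 5-6: Δb = 12.1 ft, d̄ = (1.70+0.00)/2 = 0.85, v̄ = (2.77+0.00)/2 = 1.385 → q = 12.1×0.85×1.385 = 14.24 ft³/s
Q = Σ q = 348.0 ft³/s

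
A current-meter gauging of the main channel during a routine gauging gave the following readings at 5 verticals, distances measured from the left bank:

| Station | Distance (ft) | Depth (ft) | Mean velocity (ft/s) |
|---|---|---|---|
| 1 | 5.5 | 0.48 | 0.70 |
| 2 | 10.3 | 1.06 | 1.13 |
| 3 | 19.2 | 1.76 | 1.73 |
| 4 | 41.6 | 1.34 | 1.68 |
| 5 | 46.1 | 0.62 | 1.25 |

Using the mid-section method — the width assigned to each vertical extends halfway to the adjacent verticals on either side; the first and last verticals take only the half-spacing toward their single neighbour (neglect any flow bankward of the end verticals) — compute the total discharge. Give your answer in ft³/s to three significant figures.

w_1 = (10.3 − 5.5)/2 = 2.4 ft; q_1 = 0.70 × 0.48 × 2.4 = 0.8064 ft³/s
w_2 = (19.2 − 5.5)/2 = 6.85 ft; q_2 = 1.13 × 1.06 × 6.85 = 8.205 ft³/s
w_3 = (41.6 − 10.3)/2 = 15.65 ft; q_3 = 1.73 × 1.76 × 15.65 = 47.65 ft³/s
w_4 = (46.1 − 19.2)/2 = 13.45 ft; q_4 = 1.68 × 1.34 × 13.45 = 30.28 ft³/s
w_5 = (46.1 − 41.6)/2 = 2.25 ft; q_5 = 1.25 × 0.62 × 2.25 = 1.744 ft³/s
Q = Σ qᵢ = 88.68 ft³/s

88.7 ft³/s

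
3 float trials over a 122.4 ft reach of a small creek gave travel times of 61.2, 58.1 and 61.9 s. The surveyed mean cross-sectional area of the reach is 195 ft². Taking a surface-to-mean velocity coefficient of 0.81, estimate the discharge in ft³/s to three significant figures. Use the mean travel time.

320 ft³/s

t̄ = (61.2 + 58.1 + 61.9) / 3 = 60.4 s
v_surface = L / t̄ = 122.4 / 60.4 = 2.026 ft/s
v_mean = 0.81 × 2.026 = 1.641 ft/s
Q = A × v_mean = 195 × 1.641 = 320.1 ft³/s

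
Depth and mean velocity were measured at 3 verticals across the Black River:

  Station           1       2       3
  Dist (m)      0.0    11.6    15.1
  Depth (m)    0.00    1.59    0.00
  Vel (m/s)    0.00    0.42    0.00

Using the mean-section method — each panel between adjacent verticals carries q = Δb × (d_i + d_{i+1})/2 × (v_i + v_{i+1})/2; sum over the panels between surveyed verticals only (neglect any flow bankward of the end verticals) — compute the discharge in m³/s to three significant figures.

2.52 m³/s

Panel 1-2: Δb = 11.6 m, d̄ = (0.00+1.59)/2 = 0.795, v̄ = (0.00+0.42)/2 = 0.21 → q = 11.6×0.795×0.21 = 1.937 m³/s
Panel 2-3: Δb = 3.5 m, d̄ = (1.59+0.00)/2 = 0.795, v̄ = (0.42+0.00)/2 = 0.21 → q = 3.5×0.795×0.21 = 0.5843 m³/s
Q = Σ q = 2.521 m³/s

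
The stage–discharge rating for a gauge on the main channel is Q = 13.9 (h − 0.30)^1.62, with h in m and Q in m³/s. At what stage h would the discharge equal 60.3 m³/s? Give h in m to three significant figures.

2.77 m

h − h₀ = (Q/C)^(1/b) = (60.3/13.9)^(1/1.62) = 2.474 m
h = 0.30 + 2.474 = 2.774 m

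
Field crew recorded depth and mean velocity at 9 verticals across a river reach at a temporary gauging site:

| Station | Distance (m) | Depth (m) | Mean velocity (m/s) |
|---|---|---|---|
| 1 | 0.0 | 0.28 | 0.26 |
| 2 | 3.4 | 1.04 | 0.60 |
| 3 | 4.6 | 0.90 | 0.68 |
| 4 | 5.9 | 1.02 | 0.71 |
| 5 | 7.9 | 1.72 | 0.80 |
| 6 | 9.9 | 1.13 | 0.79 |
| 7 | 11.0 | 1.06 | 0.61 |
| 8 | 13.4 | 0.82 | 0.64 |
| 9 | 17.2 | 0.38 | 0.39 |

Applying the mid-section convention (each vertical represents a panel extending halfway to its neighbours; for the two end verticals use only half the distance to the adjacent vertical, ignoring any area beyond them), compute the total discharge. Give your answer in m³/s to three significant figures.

10.7 m³/s

w_1 = (3.4 − 0.0)/2 = 1.7 m; q_1 = 0.26 × 0.28 × 1.7 = 0.1238 m³/s
w_2 = (4.6 − 0.0)/2 = 2.3 m; q_2 = 0.60 × 1.04 × 2.3 = 1.435 m³/s
w_3 = (5.9 − 3.4)/2 = 1.25 m; q_3 = 0.68 × 0.90 × 1.25 = 0.7650 m³/s
w_4 = (7.9 − 4.6)/2 = 1.65 m; q_4 = 0.71 × 1.02 × 1.65 = 1.195 m³/s
w_5 = (9.9 − 5.9)/2 = 2 m; q_5 = 0.80 × 1.72 × 2 = 2.752 m³/s
w_6 = (11.0 − 7.9)/2 = 1.55 m; q_6 = 0.79 × 1.13 × 1.55 = 1.384 m³/s
w_7 = (13.4 − 9.9)/2 = 1.75 m; q_7 = 0.61 × 1.06 × 1.75 = 1.132 m³/s
w_8 = (17.2 − 11.0)/2 = 3.1 m; q_8 = 0.64 × 0.82 × 3.1 = 1.627 m³/s
w_9 = (17.2 − 13.4)/2 = 1.9 m; q_9 = 0.39 × 0.38 × 1.9 = 0.2816 m³/s
Q = Σ qᵢ = 10.69 m³/s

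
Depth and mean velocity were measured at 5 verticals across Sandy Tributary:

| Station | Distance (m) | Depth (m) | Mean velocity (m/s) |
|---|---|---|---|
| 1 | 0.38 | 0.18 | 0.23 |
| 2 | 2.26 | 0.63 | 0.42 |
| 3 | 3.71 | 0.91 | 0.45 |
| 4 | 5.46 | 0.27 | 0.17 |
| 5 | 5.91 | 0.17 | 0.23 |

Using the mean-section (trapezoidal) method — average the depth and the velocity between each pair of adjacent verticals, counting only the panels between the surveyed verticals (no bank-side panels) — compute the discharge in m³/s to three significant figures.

Panel 1-2: Δb = 1.88 m, d̄ = (0.18+0.63)/2 = 0.405, v̄ = (0.23+0.42)/2 = 0.325 → q = 1.88×0.405×0.325 = 0.2475 m³/s
Panel 2-3: Δb = 1.45 m, d̄ = (0.63+0.91)/2 = 0.77, v̄ = (0.42+0.45)/2 = 0.435 → q = 1.45×0.77×0.435 = 0.4857 m³/s
Panel 3-4: Δb = 1.75 m, d̄ = (0.91+0.27)/2 = 0.59, v̄ = (0.45+0.17)/2 = 0.31 → q = 1.75×0.59×0.31 = 0.3201 m³/s
Panel 4-5: Δb = 0.45 m, d̄ = (0.27+0.17)/2 = 0.22, v̄ = (0.17+0.23)/2 = 0.2 → q = 0.45×0.22×0.2 = 0.01980 m³/s
Q = Σ q = 1.073 m³/s

1.07 m³/s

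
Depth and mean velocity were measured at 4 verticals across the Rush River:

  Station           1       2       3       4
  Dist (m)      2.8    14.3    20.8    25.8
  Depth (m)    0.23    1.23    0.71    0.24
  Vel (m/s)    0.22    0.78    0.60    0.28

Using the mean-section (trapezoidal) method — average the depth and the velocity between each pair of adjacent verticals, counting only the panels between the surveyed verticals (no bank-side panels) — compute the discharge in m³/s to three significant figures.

9.59 m³/s

Panel 1-2: Δb = 11.5 m, d̄ = (0.23+1.23)/2 = 0.73, v̄ = (0.22+0.78)/2 = 0.5 → q = 11.5×0.73×0.5 = 4.198 m³/s
Panel 2-3: Δb = 6.5 m, d̄ = (1.23+0.71)/2 = 0.97, v̄ = (0.78+0.60)/2 = 0.69 → q = 6.5×0.97×0.69 = 4.350 m³/s
Panel 3-4: Δb = 5 m, d̄ = (0.71+0.24)/2 = 0.475, v̄ = (0.60+0.28)/2 = 0.44 → q = 5×0.475×0.44 = 1.045 m³/s
Q = Σ q = 9.593 m³/s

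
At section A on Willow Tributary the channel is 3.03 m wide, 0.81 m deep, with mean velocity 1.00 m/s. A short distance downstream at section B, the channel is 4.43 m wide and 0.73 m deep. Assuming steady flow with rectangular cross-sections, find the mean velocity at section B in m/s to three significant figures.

Q = A₁V₁ = (3.03×0.81) × 1.00 = 2.454 m³/s
A₂ = 4.43 × 0.73 = 3.234 m²
V₂ = Q/A₂ = 2.454/3.234 = 0.7589 m/s

0.759 m/s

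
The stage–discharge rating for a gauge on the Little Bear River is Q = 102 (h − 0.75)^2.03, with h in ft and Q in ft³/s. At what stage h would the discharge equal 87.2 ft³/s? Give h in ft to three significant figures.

h − h₀ = (Q/C)^(1/b) = (87.2/102)^(1/2.03) = 0.9257 ft
h = 0.75 + 0.9257 = 1.676 ft

1.68 ft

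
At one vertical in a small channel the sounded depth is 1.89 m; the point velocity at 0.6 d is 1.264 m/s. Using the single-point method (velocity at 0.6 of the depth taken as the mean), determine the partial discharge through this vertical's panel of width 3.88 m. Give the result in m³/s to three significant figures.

v̄ = v₀.₆ = 1.264 m/s
q = v̄ × d × w = 1.264 × 1.89 × 3.88 = 9.269 m³/s

9.27 m³/s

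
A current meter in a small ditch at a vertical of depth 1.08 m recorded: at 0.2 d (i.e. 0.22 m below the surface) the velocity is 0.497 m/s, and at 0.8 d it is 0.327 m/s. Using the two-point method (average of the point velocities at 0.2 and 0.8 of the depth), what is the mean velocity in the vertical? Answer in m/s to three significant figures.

v̄ = (0.497 + 0.327) / 2 = 0.4120 m/s

0.412 m/s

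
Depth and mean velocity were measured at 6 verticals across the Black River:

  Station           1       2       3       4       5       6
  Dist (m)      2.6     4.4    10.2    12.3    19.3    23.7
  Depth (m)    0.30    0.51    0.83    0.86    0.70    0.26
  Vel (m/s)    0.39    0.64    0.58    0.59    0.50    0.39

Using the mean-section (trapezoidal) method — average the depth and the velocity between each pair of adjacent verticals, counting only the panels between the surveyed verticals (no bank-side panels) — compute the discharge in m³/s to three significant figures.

7.70 m³/s

Panel 1-2: Δb = 1.8 m, d̄ = (0.30+0.51)/2 = 0.405, v̄ = (0.39+0.64)/2 = 0.515 → q = 1.8×0.405×0.515 = 0.3754 m³/s
Panel 2-3: Δb = 5.8 m, d̄ = (0.51+0.83)/2 = 0.67, v̄ = (0.64+0.58)/2 = 0.61 → q = 5.8×0.67×0.61 = 2.370 m³/s
Panel 3-4: Δb = 2.1 m, d̄ = (0.83+0.86)/2 = 0.845, v̄ = (0.58+0.59)/2 = 0.585 → q = 2.1×0.845×0.585 = 1.038 m³/s
Panel 4-5: Δb = 7 m, d̄ = (0.86+0.70)/2 = 0.78, v̄ = (0.59+0.50)/2 = 0.545 → q = 7×0.78×0.545 = 2.976 m³/s
Panel 5-6: Δb = 4.4 m, d̄ = (0.70+0.26)/2 = 0.48, v̄ = (0.50+0.39)/2 = 0.445 → q = 4.4×0.48×0.445 = 0.9398 m³/s
Q = Σ q = 7.700 m³/s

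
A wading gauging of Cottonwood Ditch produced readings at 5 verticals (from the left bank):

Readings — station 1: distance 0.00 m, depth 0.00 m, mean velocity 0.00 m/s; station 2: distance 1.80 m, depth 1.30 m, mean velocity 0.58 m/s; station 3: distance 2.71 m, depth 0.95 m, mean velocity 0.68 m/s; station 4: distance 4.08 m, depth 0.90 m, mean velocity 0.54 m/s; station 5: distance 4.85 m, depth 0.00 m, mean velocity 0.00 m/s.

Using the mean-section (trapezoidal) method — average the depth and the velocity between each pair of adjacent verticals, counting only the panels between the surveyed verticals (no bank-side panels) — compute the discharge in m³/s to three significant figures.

1.85 m³/s

Panel 1-2: Δb = 1.8 m, d̄ = (0.00+1.30)/2 = 0.65, v̄ = (0.00+0.58)/2 = 0.29 → q = 1.8×0.65×0.29 = 0.3393 m³/s
Panel 2-3: Δb = 0.91 m, d̄ = (1.30+0.95)/2 = 1.125, v̄ = (0.58+0.68)/2 = 0.63 → q = 0.91×1.125×0.63 = 0.6450 m³/s
Panel 3-4: Δb = 1.37 m, d̄ = (0.95+0.90)/2 = 0.925, v̄ = (0.68+0.54)/2 = 0.61 → q = 1.37×0.925×0.61 = 0.7730 m³/s
Panel 4-5: Δb = 0.77 m, d̄ = (0.90+0.00)/2 = 0.45, v̄ = (0.54+0.00)/2 = 0.27 → q = 0.77×0.45×0.27 = 0.09356 m³/s
Q = Σ q = 1.851 m³/s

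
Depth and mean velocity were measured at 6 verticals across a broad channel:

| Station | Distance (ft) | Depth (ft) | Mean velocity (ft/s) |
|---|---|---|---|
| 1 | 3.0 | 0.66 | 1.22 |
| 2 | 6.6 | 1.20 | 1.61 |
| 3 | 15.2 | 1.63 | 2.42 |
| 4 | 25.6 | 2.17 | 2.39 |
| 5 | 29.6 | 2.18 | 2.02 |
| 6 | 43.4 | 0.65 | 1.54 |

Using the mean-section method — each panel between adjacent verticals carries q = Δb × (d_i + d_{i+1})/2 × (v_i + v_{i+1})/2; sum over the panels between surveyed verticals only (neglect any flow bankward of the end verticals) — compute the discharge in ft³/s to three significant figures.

Panel 1-2: Δb = 3.6 ft, d̄ = (0.66+1.20)/2 = 0.93, v̄ = (1.22+1.61)/2 = 1.415 → q = 3.6×0.93×1.415 = 4.737 ft³/s
Panel 2-3: Δb = 8.6 ft, d̄ = (1.20+1.63)/2 = 1.415, v̄ = (1.61+2.42)/2 = 2.015 → q = 8.6×1.415×2.015 = 24.52 ft³/s
Panel 3-4: Δb = 10.4 ft, d̄ = (1.63+2.17)/2 = 1.9, v̄ = (2.42+2.39)/2 = 2.405 → q = 10.4×1.9×2.405 = 47.52 ft³/s
Panel 4-5: Δb = 4 ft, d̄ = (2.17+2.18)/2 = 2.175, v̄ = (2.39+2.02)/2 = 2.205 → q = 4×2.175×2.205 = 19.18 ft³/s
Panel 5-6: Δb = 13.8 ft, d̄ = (2.18+0.65)/2 = 1.415, v̄ = (2.02+1.54)/2 = 1.78 → q = 13.8×1.415×1.78 = 34.76 ft³/s
Q = Σ q = 130.7 ft³/s

131 ft³/s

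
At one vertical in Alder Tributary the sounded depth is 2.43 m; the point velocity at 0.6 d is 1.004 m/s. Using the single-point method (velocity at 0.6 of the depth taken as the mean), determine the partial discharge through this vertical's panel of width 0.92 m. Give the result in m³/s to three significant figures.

2.24 m³/s

v̄ = v₀.₆ = 1.004 m/s
q = v̄ × d × w = 1.004 × 2.43 × 0.92 = 2.245 m³/s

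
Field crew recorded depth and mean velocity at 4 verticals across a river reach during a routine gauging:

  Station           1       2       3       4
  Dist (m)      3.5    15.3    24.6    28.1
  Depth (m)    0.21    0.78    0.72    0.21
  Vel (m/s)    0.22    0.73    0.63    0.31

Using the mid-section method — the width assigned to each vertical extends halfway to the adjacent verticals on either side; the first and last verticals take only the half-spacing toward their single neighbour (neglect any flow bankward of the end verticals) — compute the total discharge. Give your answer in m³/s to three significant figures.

9.30 m³/s

w_1 = (15.3 − 3.5)/2 = 5.9 m; q_1 = 0.22 × 0.21 × 5.9 = 0.2726 m³/s
w_2 = (24.6 − 3.5)/2 = 10.55 m; q_2 = 0.73 × 0.78 × 10.55 = 6.007 m³/s
w_3 = (28.1 − 15.3)/2 = 6.4 m; q_3 = 0.63 × 0.72 × 6.4 = 2.903 m³/s
w_4 = (28.1 − 24.6)/2 = 1.75 m; q_4 = 0.31 × 0.21 × 1.75 = 0.1139 m³/s
Q = Σ qᵢ = 9.297 m³/s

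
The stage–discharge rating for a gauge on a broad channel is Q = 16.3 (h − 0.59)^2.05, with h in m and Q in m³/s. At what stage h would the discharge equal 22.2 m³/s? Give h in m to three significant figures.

h − h₀ = (Q/C)^(1/b) = (22.2/16.3)^(1/2.05) = 1.163 m
h = 0.59 + 1.163 = 1.753 m

1.75 m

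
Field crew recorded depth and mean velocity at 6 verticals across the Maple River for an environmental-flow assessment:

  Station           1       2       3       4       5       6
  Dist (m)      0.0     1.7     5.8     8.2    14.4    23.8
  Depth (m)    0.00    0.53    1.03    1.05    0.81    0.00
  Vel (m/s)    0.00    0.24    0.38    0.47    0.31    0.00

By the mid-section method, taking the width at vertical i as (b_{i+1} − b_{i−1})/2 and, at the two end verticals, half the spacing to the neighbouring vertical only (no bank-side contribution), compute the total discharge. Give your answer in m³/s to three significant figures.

5.72 m³/s

w_2 = (5.8 − 0.0)/2 = 2.9 m; q_2 = 0.24 × 0.53 × 2.9 = 0.3689 m³/s
w_3 = (8.2 − 1.7)/2 = 3.25 m; q_3 = 0.38 × 1.03 × 3.25 = 1.272 m³/s
w_4 = (14.4 − 5.8)/2 = 4.3 m; q_4 = 0.47 × 1.05 × 4.3 = 2.122 m³/s
w_5 = (23.8 − 8.2)/2 = 7.8 m; q_5 = 0.31 × 0.81 × 7.8 = 1.959 m³/s
Stations 1, 6 contribute zero (depth or velocity is 0).
Q = Σ qᵢ = 5.722 m³/s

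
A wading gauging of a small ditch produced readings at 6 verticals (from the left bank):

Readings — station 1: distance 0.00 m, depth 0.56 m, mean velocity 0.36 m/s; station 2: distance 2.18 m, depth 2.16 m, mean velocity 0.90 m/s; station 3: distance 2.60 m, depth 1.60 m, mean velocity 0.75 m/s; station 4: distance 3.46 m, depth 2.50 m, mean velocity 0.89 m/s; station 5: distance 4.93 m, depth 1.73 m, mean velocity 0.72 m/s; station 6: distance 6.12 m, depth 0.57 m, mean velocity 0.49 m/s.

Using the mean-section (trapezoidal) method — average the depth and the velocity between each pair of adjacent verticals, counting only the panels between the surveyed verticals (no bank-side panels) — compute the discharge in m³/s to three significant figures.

7.30 m³/s

Panel 1-2: Δb = 2.18 m, d̄ = (0.56+2.16)/2 = 1.36, v̄ = (0.36+0.90)/2 = 0.63 → q = 2.18×1.36×0.63 = 1.868 m³/s
Panel 2-3: Δb = 0.42 m, d̄ = (2.16+1.60)/2 = 1.88, v̄ = (0.90+0.75)/2 = 0.825 → q = 0.42×1.88×0.825 = 0.6514 m³/s
Panel 3-4: Δb = 0.86 m, d̄ = (1.60+2.50)/2 = 2.05, v̄ = (0.75+0.89)/2 = 0.82 → q = 0.86×2.05×0.82 = 1.446 m³/s
Panel 4-5: Δb = 1.47 m, d̄ = (2.50+1.73)/2 = 2.115, v̄ = (0.89+0.72)/2 = 0.805 → q = 1.47×2.115×0.805 = 2.503 m³/s
Panel 5-6: Δb = 1.19 m, d̄ = (1.73+0.57)/2 = 1.15, v̄ = (0.72+0.49)/2 = 0.605 → q = 1.19×1.15×0.605 = 0.8279 m³/s
Q = Σ q = 7.296 m³/s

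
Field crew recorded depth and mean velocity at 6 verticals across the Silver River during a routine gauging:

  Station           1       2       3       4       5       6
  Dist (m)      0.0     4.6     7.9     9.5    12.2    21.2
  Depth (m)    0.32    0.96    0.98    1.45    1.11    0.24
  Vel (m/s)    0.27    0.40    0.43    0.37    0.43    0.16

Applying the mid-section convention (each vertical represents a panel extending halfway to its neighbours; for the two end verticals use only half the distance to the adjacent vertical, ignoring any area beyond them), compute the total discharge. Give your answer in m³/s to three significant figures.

6.87 m³/s

w_1 = (4.6 − 0.0)/2 = 2.3 m; q_1 = 0.27 × 0.32 × 2.3 = 0.1987 m³/s
w_2 = (7.9 − 0.0)/2 = 3.95 m; q_2 = 0.40 × 0.96 × 3.95 = 1.517 m³/s
w_3 = (9.5 − 4.6)/2 = 2.45 m; q_3 = 0.43 × 0.98 × 2.45 = 1.032 m³/s
w_4 = (12.2 − 7.9)/2 = 2.15 m; q_4 = 0.37 × 1.45 × 2.15 = 1.153 m³/s
w_5 = (21.2 − 9.5)/2 = 5.85 m; q_5 = 0.43 × 1.11 × 5.85 = 2.792 m³/s
w_6 = (21.2 − 12.2)/2 = 4.5 m; q_6 = 0.16 × 0.24 × 4.5 = 0.1728 m³/s
Q = Σ qᵢ = 6.866 m³/s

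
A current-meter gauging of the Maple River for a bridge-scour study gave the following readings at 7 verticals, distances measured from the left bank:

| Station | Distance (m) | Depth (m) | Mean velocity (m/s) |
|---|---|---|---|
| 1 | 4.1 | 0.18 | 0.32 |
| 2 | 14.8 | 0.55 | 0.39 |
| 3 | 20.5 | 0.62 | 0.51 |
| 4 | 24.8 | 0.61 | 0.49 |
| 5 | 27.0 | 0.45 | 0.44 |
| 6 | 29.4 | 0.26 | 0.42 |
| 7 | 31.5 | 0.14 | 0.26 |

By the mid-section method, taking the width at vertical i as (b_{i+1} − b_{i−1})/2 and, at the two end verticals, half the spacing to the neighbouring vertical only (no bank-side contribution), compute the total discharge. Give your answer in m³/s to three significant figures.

5.36 m³/s

w_1 = (14.8 − 4.1)/2 = 5.35 m; q_1 = 0.32 × 0.18 × 5.35 = 0.3082 m³/s
w_2 = (20.5 − 4.1)/2 = 8.2 m; q_2 = 0.39 × 0.55 × 8.2 = 1.759 m³/s
w_3 = (24.8 − 14.8)/2 = 5 m; q_3 = 0.51 × 0.62 × 5 = 1.581 m³/s
w_4 = (27.0 − 20.5)/2 = 3.25 m; q_4 = 0.49 × 0.61 × 3.25 = 0.9714 m³/s
w_5 = (29.4 − 24.8)/2 = 2.3 m; q_5 = 0.44 × 0.45 × 2.3 = 0.4554 m³/s
w_6 = (31.5 − 27.0)/2 = 2.25 m; q_6 = 0.42 × 0.26 × 2.25 = 0.2457 m³/s
w_7 = (31.5 − 29.4)/2 = 1.05 m; q_7 = 0.26 × 0.14 × 1.05 = 0.03822 m³/s
Q = Σ qᵢ = 5.359 m³/s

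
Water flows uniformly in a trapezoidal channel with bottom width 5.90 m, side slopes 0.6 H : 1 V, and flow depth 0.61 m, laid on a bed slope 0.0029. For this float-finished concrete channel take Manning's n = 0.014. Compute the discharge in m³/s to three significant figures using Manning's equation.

9.53 m³/s

A = (b + z·y)·y = (5.90 + 0.6×0.61)×0.61 = 3.822 m²
P = b + 2y√(1+z²) = 5.90 + 2×0.61×√(1+0.6²) = 7.323 m
R = A/P = 3.822/7.323 = 0.5220 m
Q = (1/n)·A·R^(2/3)·S^(1/2) = (1/0.014) × 3.822 × 0.5220^(2/3) × 0.0029^(1/2) = 9.531 m³/s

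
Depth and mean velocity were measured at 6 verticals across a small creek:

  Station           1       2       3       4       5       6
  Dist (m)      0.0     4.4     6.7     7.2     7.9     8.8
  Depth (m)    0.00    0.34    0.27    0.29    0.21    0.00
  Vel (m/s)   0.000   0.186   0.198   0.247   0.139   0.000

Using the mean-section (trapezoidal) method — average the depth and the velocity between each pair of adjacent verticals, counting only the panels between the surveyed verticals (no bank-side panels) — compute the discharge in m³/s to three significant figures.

0.276 m³/s

Panel 1-2: Δb = 4.4 m, d̄ = (0.00+0.34)/2 = 0.17, v̄ = (0.000+0.186)/2 = 0.093 → q = 4.4×0.17×0.093 = 0.06956 m³/s
Panel 2-3: Δb = 2.3 m, d̄ = (0.34+0.27)/2 = 0.305, v̄ = (0.186+0.198)/2 = 0.192 → q = 2.3×0.305×0.192 = 0.1347 m³/s
Panel 3-4: Δb = 0.5 m, d̄ = (0.27+0.29)/2 = 0.28, v̄ = (0.198+0.247)/2 = 0.2225 → q = 0.5×0.28×0.2225 = 0.03115 m³/s
Panel 4-5: Δb = 0.7 m, d̄ = (0.29+0.21)/2 = 0.25, v̄ = (0.247+0.139)/2 = 0.193 → q = 0.7×0.25×0.193 = 0.03378 m³/s
Panel 5-6: Δb = 0.9 m, d̄ = (0.21+0.00)/2 = 0.105, v̄ = (0.139+0.000)/2 = 0.0695 → q = 0.9×0.105×0.0695 = 0.006568 m³/s
Q = Σ q = 0.2757 m³/s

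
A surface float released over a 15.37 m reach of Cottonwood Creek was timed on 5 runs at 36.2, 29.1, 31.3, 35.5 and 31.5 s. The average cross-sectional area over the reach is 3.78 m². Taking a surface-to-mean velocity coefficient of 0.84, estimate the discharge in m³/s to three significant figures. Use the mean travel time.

t̄ = (36.2 + 29.1 + 31.3 + 35.5 + 31.5) / 5 = 32.72 s
v_surface = L / t̄ = 15.37 / 32.72 = 0.4697 m/s
v_mean = 0.84 × 0.4697 = 0.3946 m/s
Q = A × v_mean = 3.78 × 0.3946 = 1.492 m³/s

1.49 m³/s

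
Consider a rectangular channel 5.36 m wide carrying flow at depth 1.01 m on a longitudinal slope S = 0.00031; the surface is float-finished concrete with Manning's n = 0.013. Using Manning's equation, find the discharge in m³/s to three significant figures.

A = b·y = 5.36 × 1.01 = 5.414 m²
P = b + 2y = 5.36 + 2×1.01 = 7.380 m
R = A/P = 5.414/7.380 = 0.7336 m
Q = (1/n)·A·R^(2/3)·S^(1/2) = (1/0.013) × 5.414 × 0.7336^(2/3) × 0.00031^(1/2) = 5.964 m³/s

5.96 m³/s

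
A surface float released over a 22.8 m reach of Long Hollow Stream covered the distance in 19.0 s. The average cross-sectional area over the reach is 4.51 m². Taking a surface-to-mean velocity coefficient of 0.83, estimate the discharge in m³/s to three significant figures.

v_surface = L / t̄ = 22.8 / 19 = 1.200 m/s
v_mean = 0.83 × 1.200 = 0.9960 m/s
Q = A × v_mean = 4.51 × 0.9960 = 4.492 m³/s

4.49 m³/s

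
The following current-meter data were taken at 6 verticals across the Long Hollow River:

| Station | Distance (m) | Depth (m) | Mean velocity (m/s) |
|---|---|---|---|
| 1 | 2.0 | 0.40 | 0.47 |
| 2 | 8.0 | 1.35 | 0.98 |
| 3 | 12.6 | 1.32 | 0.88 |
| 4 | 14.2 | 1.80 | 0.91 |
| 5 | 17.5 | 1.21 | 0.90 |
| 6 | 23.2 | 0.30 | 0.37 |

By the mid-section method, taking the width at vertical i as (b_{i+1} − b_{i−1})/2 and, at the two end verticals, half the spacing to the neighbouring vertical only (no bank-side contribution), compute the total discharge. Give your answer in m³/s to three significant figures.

20.4 m³/s

w_1 = (8.0 − 2.0)/2 = 3 m; q_1 = 0.47 × 0.40 × 3 = 0.5640 m³/s
w_2 = (12.6 − 2.0)/2 = 5.3 m; q_2 = 0.98 × 1.35 × 5.3 = 7.012 m³/s
w_3 = (14.2 − 8.0)/2 = 3.1 m; q_3 = 0.88 × 1.32 × 3.1 = 3.601 m³/s
w_4 = (17.5 − 12.6)/2 = 2.45 m; q_4 = 0.91 × 1.80 × 2.45 = 4.013 m³/s
w_5 = (23.2 − 14.2)/2 = 4.5 m; q_5 = 0.90 × 1.21 × 4.5 = 4.901 m³/s
w_6 = (23.2 − 17.5)/2 = 2.85 m; q_6 = 0.37 × 0.30 × 2.85 = 0.3164 m³/s
Q = Σ qᵢ = 20.41 m³/s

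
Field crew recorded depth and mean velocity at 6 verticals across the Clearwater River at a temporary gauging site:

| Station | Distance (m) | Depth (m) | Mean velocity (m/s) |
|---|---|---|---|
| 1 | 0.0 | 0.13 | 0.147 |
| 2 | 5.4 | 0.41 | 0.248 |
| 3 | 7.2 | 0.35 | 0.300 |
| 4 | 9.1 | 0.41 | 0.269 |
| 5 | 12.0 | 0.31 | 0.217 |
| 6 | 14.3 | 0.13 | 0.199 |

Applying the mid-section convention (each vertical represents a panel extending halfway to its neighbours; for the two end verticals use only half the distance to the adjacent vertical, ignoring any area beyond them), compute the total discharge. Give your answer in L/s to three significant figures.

w_1 = (5.4 − 0.0)/2 = 2.7 m; q_1 = 0.147 × 0.13 × 2.7 = 0.05160 m³/s
w_2 = (7.2 − 0.0)/2 = 3.6 m; q_2 = 0.248 × 0.41 × 3.6 = 0.3660 m³/s
w_3 = (9.1 − 5.4)/2 = 1.85 m; q_3 = 0.300 × 0.35 × 1.85 = 0.1943 m³/s
w_4 = (12.0 − 7.2)/2 = 2.4 m; q_4 = 0.269 × 0.41 × 2.4 = 0.2647 m³/s
w_5 = (14.3 − 9.1)/2 = 2.6 m; q_5 = 0.217 × 0.31 × 2.6 = 0.1749 m³/s
w_6 = (14.3 − 12.0)/2 = 1.15 m; q_6 = 0.199 × 0.13 × 1.15 = 0.02975 m³/s
Q = Σ qᵢ = 1.081 m³/s
= 1.081 × 1000 = 1081 L/s

1080 L/s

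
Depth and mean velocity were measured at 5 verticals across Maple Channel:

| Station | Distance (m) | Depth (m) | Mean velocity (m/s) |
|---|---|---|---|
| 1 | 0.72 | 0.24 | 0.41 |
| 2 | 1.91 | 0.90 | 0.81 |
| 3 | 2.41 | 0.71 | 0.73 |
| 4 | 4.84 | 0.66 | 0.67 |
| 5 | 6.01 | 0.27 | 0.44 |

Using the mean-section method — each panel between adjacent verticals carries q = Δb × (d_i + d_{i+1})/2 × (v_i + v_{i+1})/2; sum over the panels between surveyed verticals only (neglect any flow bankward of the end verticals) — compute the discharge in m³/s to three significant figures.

Panel 1-2: Δb = 1.19 m, d̄ = (0.24+0.90)/2 = 0.57, v̄ = (0.41+0.81)/2 = 0.61 → q = 1.19×0.57×0.61 = 0.4138 m³/s
Panel 2-3: Δb = 0.5 m, d̄ = (0.90+0.71)/2 = 0.805, v̄ = (0.81+0.73)/2 = 0.77 → q = 0.5×0.805×0.77 = 0.3099 m³/s
Panel 3-4: Δb = 2.43 m, d̄ = (0.71+0.66)/2 = 0.685, v̄ = (0.73+0.67)/2 = 0.7 → q = 2.43×0.685×0.7 = 1.165 m³/s
Panel 4-5: Δb = 1.17 m, d̄ = (0.66+0.27)/2 = 0.465, v̄ = (0.67+0.44)/2 = 0.555 → q = 1.17×0.465×0.555 = 0.3019 m³/s
Q = Σ q = 2.191 m³/s

2.19 m³/s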